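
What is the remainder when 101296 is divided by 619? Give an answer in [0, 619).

101296 = 163*619 + 399, so 101296 ≡ 399 (mod 619).

399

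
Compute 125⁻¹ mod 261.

Run the extended Euclidean algorithm:
261 = 2*125 + 11
125 = 11*11 + 4
11 = 2*4 + 3
4 = 1*3 + 1
3 = 3*1 + 0
gcd(125, 261) = 1, so the inverse exists.
Back-substitute for 1:
1 = 1*4 − 1*3
  = −1*11 + 3*4
  = 3*125 − 34*11
  = −34*261 + 71*125
So 125⁻¹ ≡ 71 (mod 261).

71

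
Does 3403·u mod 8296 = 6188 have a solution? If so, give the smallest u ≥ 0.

7820

gcd(3403, 8296) = 1, so a unique solution mod 8296 exists.
3403⁻¹ ≡ 3491 (mod 8296).
u ≡ 3491·6188 ≡ 7820 (mod 8296).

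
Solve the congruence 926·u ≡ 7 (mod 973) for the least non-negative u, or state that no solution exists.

gcd(926, 973) = 1, so a unique solution mod 973 exists.
926⁻¹ ≡ 207 (mod 973).
u ≡ 207·7 ≡ 476 (mod 973).

476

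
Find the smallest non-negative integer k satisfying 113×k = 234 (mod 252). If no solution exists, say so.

gcd(113, 252) = 1, so a unique solution mod 252 exists.
113⁻¹ ≡ 29 (mod 252).
k ≡ 29×234 ≡ 234 (mod 252).

234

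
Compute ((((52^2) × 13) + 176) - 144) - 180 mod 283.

(52)^2 ≡ 157 (mod 283)
157 × 13 = 2041 ≡ 60 (mod 283)
60 + 176 = 236
236 - 144 = 92
92 - 180 = -88 ≡ 195 (mod 283)

195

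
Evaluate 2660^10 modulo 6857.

2246

Compute successive squares:
10 in binary is 1010, i.e. 10 = 8 + 2.
2660^1 ≡ 2660 (mod 6857)
2660^2 ≡ 2660^2 = 7075600 ≡ 6033 (mod 6857)
2660^4 ≡ 6033^2 = 36397089 ≡ 133 (mod 6857)
2660^8 ≡ 133^2 = 17689 ≡ 3975 (mod 6857)
2660^10 = 2660^8 * 2660^2 ≡ 3975 * 6033 (mod 6857).
3975 * 6033 = 23981175 ≡ 2246 (mod 6857).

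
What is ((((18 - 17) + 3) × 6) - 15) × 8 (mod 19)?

15

18 - 17 = 1
1 + 3 = 4
4 × 6 = 24 ≡ 5 (mod 19)
5 - 15 = -10 ≡ 9 (mod 19)
9 × 8 = 72 ≡ 15 (mod 19)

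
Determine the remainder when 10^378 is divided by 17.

378 in binary is 101111010, i.e. 378 = 256 + 64 + 32 + 16 + 8 + 2.
10^1 ≡ 10 (mod 17)
10^2 ≡ 10^2 = 100 ≡ 15 (mod 17)
10^4 ≡ 15^2 = 225 ≡ 4 (mod 17)
10^8 ≡ 4^2 = 16 (mod 17)
10^16 ≡ 16^2 = 256 ≡ 1 (mod 17)
10^32 ≡ 1^2 = 1 (mod 17)
10^64 ≡ 1^2 = 1 (mod 17)
10^128 ≡ 1^2 = 1 (mod 17)
10^256 ≡ 1^2 = 1 (mod 17)
10^378 = 10^256 · 10^64 · 10^32 · 10^16 · 10^8 · 10^2 ≡ 1 · 1 · 1 · 1 · 16 · 15 (mod 17).
Accumulate the product:
1 · 1 = 1
1 · 1 = 1
1 · 1 = 1
1 · 16 = 16
16 · 15 = 240 ≡ 2

2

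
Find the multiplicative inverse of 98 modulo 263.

By the extended Euclidean algorithm:
263 = 2*98 + 67
98 = 1*67 + 31
67 = 2*31 + 5
31 = 6*5 + 1
5 = 5*1 + 0
gcd(98, 263) = 1, so the inverse exists.
Back-substitute for 1:
1 = 1*31 − 6*5
  = −6*67 + 13*31
  = 13*98 − 19*67
  = −19*263 + 51*98
So 98⁻¹ ≡ 51 (mod 263).

51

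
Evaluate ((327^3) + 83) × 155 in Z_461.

71

(327)^3 ≡ 316 (mod 461)
316 + 83 = 399
399 × 155 = 61845 ≡ 71 (mod 461)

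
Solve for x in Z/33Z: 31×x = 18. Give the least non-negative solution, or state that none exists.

24

gcd(31, 33) = 1, so a unique solution mod 33 exists.
31⁻¹ ≡ 16 (mod 33).
x ≡ 16×18 ≡ 24 (mod 33).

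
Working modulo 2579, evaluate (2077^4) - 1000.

(2077)^4 ≡ 475 (mod 2579)
475 - 1000 = -525 ≡ 2054 (mod 2579)

2054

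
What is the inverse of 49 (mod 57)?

7

By the extended Euclidean algorithm:
57 = 1·49 + 8
49 = 6·8 + 1
8 = 8·1 + 0
gcd(49, 57) = 1, so the inverse exists.
Back-substitute for 1:
1 = 1·49 − 6·8
  = −6·57 + 7·49
So 49⁻¹ ≡ 7 (mod 57).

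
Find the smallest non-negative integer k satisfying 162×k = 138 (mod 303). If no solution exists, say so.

gcd(162, 303) = 3, and 3 | 138, so solutions exist.
Divide through by 3: 54×k ≡ 46 mod 101.
54⁻¹ ≡ 58 (mod 101).
k ≡ 58×46 ≡ 42 (mod 101).
The smallest non-negative solution is k = 42.

42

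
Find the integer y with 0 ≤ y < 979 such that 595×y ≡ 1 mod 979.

979 = 1·595 + 384
595 = 1·384 + 211
384 = 1·211 + 173
211 = 1·173 + 38
173 = 4·38 + 21
38 = 1·21 + 17
21 = 1·17 + 4
17 = 4·4 + 1
4 = 4·1 + 0
gcd(595, 979) = 1, so the inverse exists.
Bézout: 1 = −141·979 + 232·595.
So 595⁻¹ ≡ 232 (mod 979).

232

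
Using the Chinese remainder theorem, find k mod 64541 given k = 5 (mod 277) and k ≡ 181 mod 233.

1113

277⁻¹ mod 233: 277×143 ≡ 1 (mod 233), so 277⁻¹ ≡ 143.
k = 5 + 277×((181 − 5)×143 mod 233) = 5 + 277×4 = 1113.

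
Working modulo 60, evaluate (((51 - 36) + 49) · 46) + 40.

51 - 36 = 15
15 + 49 = 64 ≡ 4 (mod 60)
4 · 46 = 184 ≡ 4 (mod 60)
4 + 40 = 44

44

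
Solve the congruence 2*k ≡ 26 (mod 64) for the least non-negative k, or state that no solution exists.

13

gcd(2, 64) = 2, and 2 | 26, so solutions exist.
Divide through by 2: 1*k ≡ 13 (mod 32).
1⁻¹ ≡ 1 (mod 32).
k ≡ 1*13 ≡ 13 (mod 32).
The smallest non-negative solution is k = 13.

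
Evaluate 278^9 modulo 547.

279

Compute successive squares:
9 in binary is 1001, i.e. 9 = 8 + 1.
278^1 ≡ 278 (mod 547)
278^2 ≡ 278^2 = 77284 ≡ 157 (mod 547)
278^4 ≡ 157^2 = 24649 ≡ 34 (mod 547)
278^8 ≡ 34^2 = 1156 ≡ 62 (mod 547)
278^9 = 278^8 × 278^1 ≡ 62 × 278 (mod 547).
62 × 278 = 17236 ≡ 279 (mod 547).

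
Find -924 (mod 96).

36

-924 = -10*96 + 36, so -924 ≡ 36 (mod 96).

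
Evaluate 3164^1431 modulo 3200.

Compute successive squares:
3164^1 ≡ 3164 (mod 3200)
3164^2 ≡ 3164^2 = 10010896 ≡ 1296 (mod 3200)
3164^4 ≡ 1296^2 = 1679616 ≡ 2816 (mod 3200)
3164^8 ≡ 2816^2 = 7929856 ≡ 256 (mod 3200)
3164^16 ≡ 256^2 = 65536 ≡ 1536 (mod 3200)
3164^32 ≡ 1536^2 = 2359296 ≡ 896 (mod 3200)
3164^64 ≡ 896^2 = 802816 ≡ 2816 (mod 3200)
3164^128 ≡ 2816^2 = 7929856 ≡ 256 (mod 3200)
3164^256 ≡ 256^2 = 65536 ≡ 1536 (mod 3200)
3164^512 ≡ 1536^2 = 2359296 ≡ 896 (mod 3200)
3164^1024 ≡ 896^2 = 802816 ≡ 2816 (mod 3200)
3164^1431 = 3164^1024 * 3164^256 * 3164^128 * 3164^16 * 3164^4 * 3164^2 * 3164^1 ≡ 2816 * 1536 * 256 * 1536 * 2816 * 1296 * 3164 (mod 3200).
Accumulate the product:
2816 * 1536 = 4325376 ≡ 2176
2176 * 256 = 557056 ≡ 256
256 * 1536 = 393216 ≡ 2816
2816 * 2816 = 7929856 ≡ 256
256 * 1296 = 331776 ≡ 2176
2176 * 3164 = 6884864 ≡ 1664

1664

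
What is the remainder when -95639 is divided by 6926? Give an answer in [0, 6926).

-95639 = -14·6926 + 1325, so -95639 ≡ 1325 (mod 6926).

1325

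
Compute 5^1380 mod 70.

15

Compute successive squares:
1380 in binary is 10101100100, i.e. 1380 = 1024 + 256 + 64 + 32 + 4.
5^1 ≡ 5 (mod 70)
5^2 ≡ 5^2 = 25 (mod 70)
5^4 ≡ 25^2 = 625 ≡ 65 (mod 70)
5^8 ≡ 65^2 = 4225 ≡ 25 (mod 70)
5^16 ≡ 25^2 = 625 ≡ 65 (mod 70)
5^32 ≡ 65^2 = 4225 ≡ 25 (mod 70)
5^64 ≡ 25^2 = 625 ≡ 65 (mod 70)
5^128 ≡ 65^2 = 4225 ≡ 25 (mod 70)
5^256 ≡ 25^2 = 625 ≡ 65 (mod 70)
5^512 ≡ 65^2 = 4225 ≡ 25 (mod 70)
5^1024 ≡ 25^2 = 625 ≡ 65 (mod 70)
5^1380 = 5^1024 · 5^256 · 5^64 · 5^32 · 5^4 ≡ 65 · 65 · 65 · 25 · 65 (mod 70).
Accumulate the product:
65 · 65 = 4225 ≡ 25
25 · 65 = 1625 ≡ 15
15 · 25 = 375 ≡ 25
25 · 65 = 1625 ≡ 15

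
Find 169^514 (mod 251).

227

514 in binary is 1000000010, i.e. 514 = 512 + 2.
169^1 ≡ 169 (mod 251)
169^2 ≡ 169^2 = 28561 ≡ 198 (mod 251)
169^4 ≡ 198^2 = 39204 ≡ 48 (mod 251)
169^8 ≡ 48^2 = 2304 ≡ 45 (mod 251)
169^16 ≡ 45^2 = 2025 ≡ 17 (mod 251)
169^32 ≡ 17^2 = 289 ≡ 38 (mod 251)
169^64 ≡ 38^2 = 1444 ≡ 189 (mod 251)
169^128 ≡ 189^2 = 35721 ≡ 79 (mod 251)
169^256 ≡ 79^2 = 6241 ≡ 217 (mod 251)
169^512 ≡ 217^2 = 47089 ≡ 152 (mod 251)
169^514 = 169^512 × 169^2 ≡ 152 × 198 (mod 251).
152 × 198 = 30096 ≡ 227 (mod 251).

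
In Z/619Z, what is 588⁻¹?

619 = 1·588 + 31
588 = 18·31 + 30
31 = 1·30 + 1
30 = 30·1 + 0
gcd(588, 619) = 1, so the inverse exists.
Back-substitute for 1:
1 = 1·31 − 1·30
  = −1·588 + 19·31
  = 19·619 − 20·588
So 588⁻¹ ≡ −20 ≡ 599 (mod 619).

599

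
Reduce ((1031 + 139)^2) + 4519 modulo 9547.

1031 + 139 = 1170
(1170)^2 ≡ 3679 (mod 9547)
3679 + 4519 = 8198

8198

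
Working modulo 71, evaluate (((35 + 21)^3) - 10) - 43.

35 + 21 = 56
(56)^3 ≡ 33 (mod 71)
33 - 10 = 23
23 - 43 = -20 ≡ 51 (mod 71)

51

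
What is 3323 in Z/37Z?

3323 = 89×37 + 30, so 3323 ≡ 30 (mod 37).

30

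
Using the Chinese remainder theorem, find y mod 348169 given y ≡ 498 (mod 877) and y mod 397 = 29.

331127

877⁻¹ mod 397: 877*287 ≡ 1 (mod 397), so 877⁻¹ ≡ 287.
y = 498 + 877*((29 − 498)*287 mod 397) = 498 + 877*377 = 331127.
Check: 331127 mod 877 = 498, 331127 mod 397 = 29. ✓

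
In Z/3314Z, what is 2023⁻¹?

Apply the Euclidean algorithm and back-substitute:
3314 = 1·2023 + 1291
2023 = 1·1291 + 732
1291 = 1·732 + 559
732 = 1·559 + 173
559 = 3·173 + 40
173 = 4·40 + 13
40 = 3·13 + 1
13 = 13·1 + 0
gcd(2023, 3314) = 1, so the inverse exists.
Back-substitute for 1:
1 = 1·40 − 3·13
  = −3·173 + 13·40
  = 13·559 − 42·173
  = −42·732 + 55·559
  = 55·1291 − 97·732
  = −97·2023 + 152·1291
  = 152·3314 − 249·2023
So 2023⁻¹ ≡ −249 ≡ 3065 (mod 3314).

3065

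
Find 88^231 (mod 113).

44

Compute successive squares:
88^1 ≡ 88 (mod 113)
88^2 ≡ 88^2 = 7744 ≡ 60 (mod 113)
88^4 ≡ 60^2 = 3600 ≡ 97 (mod 113)
88^8 ≡ 97^2 = 9409 ≡ 30 (mod 113)
88^16 ≡ 30^2 = 900 ≡ 109 (mod 113)
88^32 ≡ 109^2 = 11881 ≡ 16 (mod 113)
88^64 ≡ 16^2 = 256 ≡ 30 (mod 113)
88^128 ≡ 30^2 = 900 ≡ 109 (mod 113)
88^231 = 88^128 · 88^64 · 88^32 · 88^4 · 88^2 · 88^1 ≡ 109 · 30 · 16 · 97 · 60 · 88 (mod 113).
Accumulate the product:
109 · 30 = 3270 ≡ 106
106 · 16 = 1696 ≡ 1
1 · 97 = 97
97 · 60 = 5820 ≡ 57
57 · 88 = 5016 ≡ 44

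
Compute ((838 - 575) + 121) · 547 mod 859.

838 - 575 = 263
263 + 121 = 384
384 · 547 = 210048 ≡ 452 (mod 859)

452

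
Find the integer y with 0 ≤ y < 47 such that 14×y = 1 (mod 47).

47 = 3·14 + 5
14 = 2·5 + 4
5 = 1·4 + 1
4 = 4·1 + 0
gcd(14, 47) = 1, so the inverse exists.
Bézout: 1 = 3·47 − 10·14.
So 14⁻¹ ≡ −10 ≡ 37 (mod 47).

37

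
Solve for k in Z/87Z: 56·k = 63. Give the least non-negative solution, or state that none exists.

12

gcd(56, 87) = 1, so a unique solution mod 87 exists.
56⁻¹ ≡ 14 (mod 87).
k ≡ 14·63 ≡ 12 (mod 87).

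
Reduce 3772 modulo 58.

3772 = 65*58 + 2, so 3772 ≡ 2 (mod 58).

2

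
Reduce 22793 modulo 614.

75

22793 = 37*614 + 75, so 22793 ≡ 75 (mod 614).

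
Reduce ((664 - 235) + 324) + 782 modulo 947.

664 - 235 = 429
429 + 324 = 753
753 + 782 = 1535 ≡ 588 (mod 947)

588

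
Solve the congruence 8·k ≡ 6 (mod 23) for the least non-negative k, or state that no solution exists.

gcd(8, 23) = 1, so a unique solution mod 23 exists.
8⁻¹ ≡ 3 (mod 23).
k ≡ 3·6 ≡ 18 (mod 23).

18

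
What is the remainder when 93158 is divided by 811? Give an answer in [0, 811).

704

93158 = 114·811 + 704, so 93158 ≡ 704 (mod 811).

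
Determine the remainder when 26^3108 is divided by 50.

26

Using repeated squaring:
3108 in binary is 110000100100, i.e. 3108 = 2048 + 1024 + 32 + 4.
26^1 ≡ 26 (mod 50)
26^2 ≡ 26^2 = 676 ≡ 26 (mod 50)
26^4 ≡ 26^2 = 676 ≡ 26 (mod 50)
26^8 ≡ 26^2 = 676 ≡ 26 (mod 50)
26^16 ≡ 26^2 = 676 ≡ 26 (mod 50)
26^32 ≡ 26^2 = 676 ≡ 26 (mod 50)
26^64 ≡ 26^2 = 676 ≡ 26 (mod 50)
26^128 ≡ 26^2 = 676 ≡ 26 (mod 50)
26^256 ≡ 26^2 = 676 ≡ 26 (mod 50)
26^512 ≡ 26^2 = 676 ≡ 26 (mod 50)
26^1024 ≡ 26^2 = 676 ≡ 26 (mod 50)
26^2048 ≡ 26^2 = 676 ≡ 26 (mod 50)
26^3108 = 26^2048 · 26^1024 · 26^32 · 26^4 ≡ 26 · 26 · 26 · 26 (mod 50).
Accumulate the product:
26 · 26 = 676 ≡ 26
26 · 26 = 676 ≡ 26
26 · 26 = 676 ≡ 26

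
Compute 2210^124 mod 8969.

8052

Using repeated squaring:
2210^1 ≡ 2210 (mod 8969)
2210^2 ≡ 2210^2 = 4884100 ≡ 4964 (mod 8969)
2210^4 ≡ 4964^2 = 24641296 ≡ 3453 (mod 8969)
2210^8 ≡ 3453^2 = 11923209 ≡ 3408 (mod 8969)
2210^16 ≡ 3408^2 = 11614464 ≡ 8578 (mod 8969)
2210^32 ≡ 8578^2 = 73582084 ≡ 408 (mod 8969)
2210^64 ≡ 408^2 = 166464 ≡ 5022 (mod 8969)
2210^124 = 2210^64 * 2210^32 * 2210^16 * 2210^8 * 2210^4 ≡ 5022 * 408 * 8578 * 3408 * 3453 (mod 8969).
Accumulate the product:
5022 * 408 = 2048976 ≡ 4044
4044 * 8578 = 34689432 ≡ 6309
6309 * 3408 = 21501072 ≡ 2379
2379 * 3453 = 8214687 ≡ 8052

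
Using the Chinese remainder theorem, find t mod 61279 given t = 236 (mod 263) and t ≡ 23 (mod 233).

263⁻¹ mod 233: 263*101 ≡ 1 (mod 233), so 263⁻¹ ≡ 101.
t = 236 + 263*((23 − 236)*101 mod 233) = 236 + 263*156 = 41264.

41264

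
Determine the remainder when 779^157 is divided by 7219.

787

157 in binary is 10011101, i.e. 157 = 128 + 16 + 8 + 4 + 1.
779^1 ≡ 779 (mod 7219)
779^2 ≡ 779^2 = 606841 ≡ 445 (mod 7219)
779^4 ≡ 445^2 = 198025 ≡ 3112 (mod 7219)
779^8 ≡ 3112^2 = 9684544 ≡ 3865 (mod 7219)
779^16 ≡ 3865^2 = 14938225 ≡ 2114 (mod 7219)
779^32 ≡ 2114^2 = 4468996 ≡ 435 (mod 7219)
779^64 ≡ 435^2 = 189225 ≡ 1531 (mod 7219)
779^128 ≡ 1531^2 = 2343961 ≡ 5005 (mod 7219)
779^157 = 779^128 * 779^16 * 779^8 * 779^4 * 779^1 ≡ 5005 * 2114 * 3865 * 3112 * 779 (mod 7219).
Accumulate the product:
5005 * 2114 = 10580570 ≡ 4735
4735 * 3865 = 18300775 ≡ 610
610 * 3112 = 1898320 ≡ 6942
6942 * 779 = 5407818 ≡ 787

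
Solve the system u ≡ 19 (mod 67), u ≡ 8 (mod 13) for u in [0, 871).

67⁻¹ mod 13: 67×7 ≡ 1 (mod 13), so 67⁻¹ ≡ 7.
u = 19 + 67×((8 − 19)×7 mod 13) = 19 + 67×1 = 86.
Check: 86 mod 67 = 19, 86 mod 13 = 8. ✓

86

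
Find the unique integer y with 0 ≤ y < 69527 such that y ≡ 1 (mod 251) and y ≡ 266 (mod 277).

26858

251⁻¹ mod 277: 251·245 ≡ 1 (mod 277), so 251⁻¹ ≡ 245.
y = 1 + 251·((266 − 1)·245 mod 277) = 1 + 251·107 = 26858.
Check: 26858 mod 251 = 1, 26858 mod 277 = 266. ✓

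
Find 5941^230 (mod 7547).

By square-and-multiply:
230 in binary is 11100110, i.e. 230 = 128 + 64 + 32 + 4 + 2.
5941^1 ≡ 5941 (mod 7547)
5941^2 ≡ 5941^2 = 35295481 ≡ 5709 (mod 7547)
5941^4 ≡ 5709^2 = 32592681 ≡ 4735 (mod 7547)
5941^8 ≡ 4735^2 = 22420225 ≡ 5635 (mod 7547)
5941^16 ≡ 5635^2 = 31753225 ≡ 2996 (mod 7547)
5941^32 ≡ 2996^2 = 8976016 ≡ 2633 (mod 7547)
5941^64 ≡ 2633^2 = 6932689 ≡ 4543 (mod 7547)
5941^128 ≡ 4543^2 = 20638849 ≡ 5351 (mod 7547)
5941^230 = 5941^128 · 5941^64 · 5941^32 · 5941^4 · 5941^2 ≡ 5351 · 4543 · 2633 · 4735 · 5709 (mod 7547).
Accumulate the product:
5351 · 4543 = 24309593 ≡ 706
706 · 2633 = 1858898 ≡ 2336
2336 · 4735 = 11060960 ≡ 4605
4605 · 5709 = 26289945 ≡ 3744

3744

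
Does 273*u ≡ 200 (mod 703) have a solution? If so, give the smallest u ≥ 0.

gcd(273, 703) = 1, so a unique solution mod 703 exists.
273⁻¹ ≡ 600 (mod 703).
u ≡ 600*200 ≡ 490 (mod 703).

490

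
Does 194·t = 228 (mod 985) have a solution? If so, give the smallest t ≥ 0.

712

gcd(194, 985) = 1, so a unique solution mod 985 exists.
194⁻¹ ≡ 919 (mod 985).
t ≡ 919·228 ≡ 712 (mod 985).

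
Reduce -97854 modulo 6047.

4945

-97854 = -17×6047 + 4945, so -97854 ≡ 4945 (mod 6047).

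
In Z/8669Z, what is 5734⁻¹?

1976

Apply the Euclidean algorithm and back-substitute:
8669 = 1×5734 + 2935
5734 = 1×2935 + 2799
2935 = 1×2799 + 136
2799 = 20×136 + 79
136 = 1×79 + 57
79 = 1×57 + 22
57 = 2×22 + 13
22 = 1×13 + 9
13 = 1×9 + 4
9 = 2×4 + 1
4 = 4×1 + 0
gcd(5734, 8669) = 1, so the inverse exists.
Back-substitute for 1:
1 = 1×9 − 2×4
  = −2×13 + 3×9
  = 3×22 − 5×13
  = −5×57 + 13×22
  = 13×79 − 18×57
  = −18×136 + 31×79
  = 31×2799 − 638×136
  = −638×2935 + 669×2799
  = 669×5734 − 1307×2935
  = −1307×8669 + 1976×5734
So 5734⁻¹ ≡ 1976 (mod 8669).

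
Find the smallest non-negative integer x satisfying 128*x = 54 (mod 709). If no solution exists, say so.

366

gcd(128, 709) = 1, so a unique solution mod 709 exists.
128⁻¹ ≡ 637 (mod 709).
x ≡ 637*54 ≡ 366 (mod 709).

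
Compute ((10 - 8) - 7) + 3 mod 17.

15

10 - 8 = 2
2 - 7 = -5 ≡ 12 (mod 17)
12 + 3 = 15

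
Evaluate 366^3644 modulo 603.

486

3644 in binary is 111000111100, i.e. 3644 = 2048 + 1024 + 512 + 32 + 16 + 8 + 4.
366^1 ≡ 366 (mod 603)
366^2 ≡ 366^2 = 133956 ≡ 90 (mod 603)
366^4 ≡ 90^2 = 8100 ≡ 261 (mod 603)
366^8 ≡ 261^2 = 68121 ≡ 585 (mod 603)
366^16 ≡ 585^2 = 342225 ≡ 324 (mod 603)
366^32 ≡ 324^2 = 104976 ≡ 54 (mod 603)
366^64 ≡ 54^2 = 2916 ≡ 504 (mod 603)
366^128 ≡ 504^2 = 254016 ≡ 153 (mod 603)
366^256 ≡ 153^2 = 23409 ≡ 495 (mod 603)
366^512 ≡ 495^2 = 245025 ≡ 207 (mod 603)
366^1024 ≡ 207^2 = 42849 ≡ 36 (mod 603)
366^2048 ≡ 36^2 = 1296 ≡ 90 (mod 603)
366^3644 = 366^2048 · 366^1024 · 366^512 · 366^32 · 366^16 · 366^8 · 366^4 ≡ 90 · 36 · 207 · 54 · 324 · 585 · 261 (mod 603).
Accumulate the product:
90 · 36 = 3240 ≡ 225
225 · 207 = 46575 ≡ 144
144 · 54 = 7776 ≡ 540
540 · 324 = 174960 ≡ 90
90 · 585 = 52650 ≡ 189
189 · 261 = 49329 ≡ 486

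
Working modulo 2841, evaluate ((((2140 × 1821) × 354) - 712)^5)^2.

2140 × 1821 = 3896940 ≡ 1929 (mod 2841)
1929 × 354 = 682866 ≡ 1026 (mod 2841)
1026 - 712 = 314
(314)^5 ≡ 1394 (mod 2841)
(1394)^2 ≡ 2833 (mod 2841)

2833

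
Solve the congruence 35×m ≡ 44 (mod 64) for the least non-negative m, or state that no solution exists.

gcd(35, 64) = 1, so a unique solution mod 64 exists.
35⁻¹ ≡ 11 (mod 64).
m ≡ 11×44 ≡ 36 (mod 64).

36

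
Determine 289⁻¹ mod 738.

Apply the Euclidean algorithm and back-substitute:
738 = 2·289 + 160
289 = 1·160 + 129
160 = 1·129 + 31
129 = 4·31 + 5
31 = 6·5 + 1
5 = 5·1 + 0
gcd(289, 738) = 1, so the inverse exists.
Back-substitute for 1:
1 = 1·31 − 6·5
  = −6·129 + 25·31
  = 25·160 − 31·129
  = −31·289 + 56·160
  = 56·738 − 143·289
So 289⁻¹ ≡ −143 ≡ 595 (mod 738).

595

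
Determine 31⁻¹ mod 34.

11

34 = 1×31 + 3
31 = 10×3 + 1
3 = 3×1 + 0
gcd(31, 34) = 1, so the inverse exists.
Back-substitute for 1:
1 = 1×31 − 10×3
  = −10×34 + 11×31
So 31⁻¹ ≡ 11 (mod 34).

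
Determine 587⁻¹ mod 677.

677 = 1×587 + 90
587 = 6×90 + 47
90 = 1×47 + 43
47 = 1×43 + 4
43 = 10×4 + 3
4 = 1×3 + 1
3 = 3×1 + 0
gcd(587, 677) = 1, so the inverse exists.
Back-substitute for 1:
1 = 1×4 − 1×3
  = −1×43 + 11×4
  = 11×47 − 12×43
  = −12×90 + 23×47
  = 23×587 − 150×90
  = −150×677 + 173×587
So 587⁻¹ ≡ 173 (mod 677).

173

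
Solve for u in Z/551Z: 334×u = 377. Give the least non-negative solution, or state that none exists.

435

gcd(334, 551) = 1, so a unique solution mod 551 exists.
334⁻¹ ≡ 292 (mod 551).
u ≡ 292×377 ≡ 435 (mod 551).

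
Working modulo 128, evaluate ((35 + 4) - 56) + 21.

35 + 4 = 39
39 - 56 = -17 ≡ 111 (mod 128)
111 + 21 = 132 ≡ 4 (mod 128)

4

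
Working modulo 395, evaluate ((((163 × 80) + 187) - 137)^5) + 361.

163 × 80 = 13040 ≡ 5 (mod 395)
5 + 187 = 192
192 - 137 = 55
(55)^5 ≡ 260 (mod 395)
260 + 361 = 621 ≡ 226 (mod 395)

226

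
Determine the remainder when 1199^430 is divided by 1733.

By square-and-multiply:
430 in binary is 110101110, i.e. 430 = 256 + 128 + 32 + 8 + 4 + 2.
1199^1 ≡ 1199 (mod 1733)
1199^2 ≡ 1199^2 = 1437601 ≡ 944 (mod 1733)
1199^4 ≡ 944^2 = 891136 ≡ 374 (mod 1733)
1199^8 ≡ 374^2 = 139876 ≡ 1236 (mod 1733)
1199^16 ≡ 1236^2 = 1527696 ≡ 923 (mod 1733)
1199^32 ≡ 923^2 = 851929 ≡ 1026 (mod 1733)
1199^64 ≡ 1026^2 = 1052676 ≡ 745 (mod 1733)
1199^128 ≡ 745^2 = 555025 ≡ 465 (mod 1733)
1199^256 ≡ 465^2 = 216225 ≡ 1333 (mod 1733)
1199^430 = 1199^256 × 1199^128 × 1199^32 × 1199^8 × 1199^4 × 1199^2 ≡ 1333 × 465 × 1026 × 1236 × 374 × 944 (mod 1733).
Accumulate the product:
1333 × 465 = 619845 ≡ 1164
1164 × 1026 = 1194264 ≡ 227
227 × 1236 = 280572 ≡ 1559
1559 × 374 = 583066 ≡ 778
778 × 944 = 734432 ≡ 1373

1373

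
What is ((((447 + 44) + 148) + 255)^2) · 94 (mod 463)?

415

447 + 44 = 491 ≡ 28 (mod 463)
28 + 148 = 176
176 + 255 = 431
(431)^2 ≡ 98 (mod 463)
98 · 94 = 9212 ≡ 415 (mod 463)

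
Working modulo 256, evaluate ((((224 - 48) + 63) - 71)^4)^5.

224 - 48 = 176
176 + 63 = 239
239 - 71 = 168
(168)^4 ≡ 0 (mod 256)
(0)^5 ≡ 0 (mod 256)

0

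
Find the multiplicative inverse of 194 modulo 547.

172

By the extended Euclidean algorithm:
547 = 2·194 + 159
194 = 1·159 + 35
159 = 4·35 + 19
35 = 1·19 + 16
19 = 1·16 + 3
16 = 5·3 + 1
3 = 3·1 + 0
gcd(194, 547) = 1, so the inverse exists.
Back-substitute for 1:
1 = 1·16 − 5·3
  = −5·19 + 6·16
  = 6·35 − 11·19
  = −11·159 + 50·35
  = 50·194 − 61·159
  = −61·547 + 172·194
So 194⁻¹ ≡ 172 (mod 547).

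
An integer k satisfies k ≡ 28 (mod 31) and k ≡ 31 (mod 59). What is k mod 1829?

90

31⁻¹ mod 59: 31×40 ≡ 1 (mod 59), so 31⁻¹ ≡ 40.
k = 28 + 31×((31 − 28)×40 mod 59) = 28 + 31×2 = 90.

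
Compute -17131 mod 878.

429

-17131 = -20*878 + 429, so -17131 ≡ 429 (mod 878).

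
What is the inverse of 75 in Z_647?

578

By the extended Euclidean algorithm:
647 = 8×75 + 47
75 = 1×47 + 28
47 = 1×28 + 19
28 = 1×19 + 9
19 = 2×9 + 1
9 = 9×1 + 0
gcd(75, 647) = 1, so the inverse exists.
Back-substitute for 1:
1 = 1×19 − 2×9
  = −2×28 + 3×19
  = 3×47 − 5×28
  = −5×75 + 8×47
  = 8×647 − 69×75
So 75⁻¹ ≡ −69 ≡ 578 (mod 647).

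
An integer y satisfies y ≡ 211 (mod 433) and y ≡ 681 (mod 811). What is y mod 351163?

433⁻¹ mod 811: 433*118 ≡ 1 (mod 811), so 433⁻¹ ≡ 118.
y = 211 + 433*((681 − 211)*118 mod 811) = 211 + 433*312 = 135307.

135307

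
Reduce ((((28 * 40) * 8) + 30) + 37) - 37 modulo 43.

3

28 * 40 = 1120 ≡ 2 (mod 43)
2 * 8 = 16
16 + 30 = 46 ≡ 3 (mod 43)
3 + 37 = 40
40 - 37 = 3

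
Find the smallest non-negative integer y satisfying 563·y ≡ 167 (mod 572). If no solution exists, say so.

45

gcd(563, 572) = 1, so a unique solution mod 572 exists.
563⁻¹ ≡ 127 (mod 572).
y ≡ 127·167 ≡ 45 (mod 572).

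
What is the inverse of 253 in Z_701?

Apply the Euclidean algorithm and back-substitute:
701 = 2×253 + 195
253 = 1×195 + 58
195 = 3×58 + 21
58 = 2×21 + 16
21 = 1×16 + 5
16 = 3×5 + 1
5 = 5×1 + 0
gcd(253, 701) = 1, so the inverse exists.
Back-substitute for 1:
1 = 1×16 − 3×5
  = −3×21 + 4×16
  = 4×58 − 11×21
  = −11×195 + 37×58
  = 37×253 − 48×195
  = −48×701 + 133×253
So 253⁻¹ ≡ 133 (mod 701).

133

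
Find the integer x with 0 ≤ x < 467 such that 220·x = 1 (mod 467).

By the extended Euclidean algorithm:
467 = 2×220 + 27
220 = 8×27 + 4
27 = 6×4 + 3
4 = 1×3 + 1
3 = 3×1 + 0
gcd(220, 467) = 1, so the inverse exists.
Back-substitute for 1:
1 = 1×4 − 1×3
  = −1×27 + 7×4
  = 7×220 − 57×27
  = −57×467 + 121×220
So 220⁻¹ ≡ 121 (mod 467).

121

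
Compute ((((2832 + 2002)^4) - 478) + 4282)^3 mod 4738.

72

2832 + 2002 = 4834 ≡ 96 (mod 4738)
(96)^4 ≡ 1268 (mod 4738)
1268 - 478 = 790
790 + 4282 = 5072 ≡ 334 (mod 4738)
(334)^3 ≡ 72 (mod 4738)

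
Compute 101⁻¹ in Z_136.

Apply the Euclidean algorithm and back-substitute:
136 = 1·101 + 35
101 = 2·35 + 31
35 = 1·31 + 4
31 = 7·4 + 3
4 = 1·3 + 1
3 = 3·1 + 0
gcd(101, 136) = 1, so the inverse exists.
Back-substitute for 1:
1 = 1·4 − 1·3
  = −1·31 + 8·4
  = 8·35 − 9·31
  = −9·101 + 26·35
  = 26·136 − 35·101
So 101⁻¹ ≡ −35 ≡ 101 (mod 136).

101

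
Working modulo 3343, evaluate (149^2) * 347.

1475

(149)^2 ≡ 2143 (mod 3343)
2143 * 347 = 743621 ≡ 1475 (mod 3343)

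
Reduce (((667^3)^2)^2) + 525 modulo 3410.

(667)^3 ≡ 2763 (mod 3410)
(2763)^2 ≡ 2589 (mod 3410)
(2589)^2 ≡ 2271 (mod 3410)
2271 + 525 = 2796

2796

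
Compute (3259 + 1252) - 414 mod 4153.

3259 + 1252 = 4511 ≡ 358 (mod 4153)
358 - 414 = -56 ≡ 4097 (mod 4153)

4097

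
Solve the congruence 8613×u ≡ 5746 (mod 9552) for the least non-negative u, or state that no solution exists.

gcd(8613, 9552) = 3, and 3 does not divide 5746.
So the congruence has no solution.

no solution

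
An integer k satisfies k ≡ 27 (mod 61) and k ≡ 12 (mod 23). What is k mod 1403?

1369

61⁻¹ mod 23: 61*20 ≡ 1 (mod 23), so 61⁻¹ ≡ 20.
k = 27 + 61*((12 − 27)*20 mod 23) = 27 + 61*22 = 1369.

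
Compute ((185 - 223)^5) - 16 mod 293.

220

185 - 223 = -38 ≡ 255 (mod 293)
(255)^5 ≡ 236 (mod 293)
236 - 16 = 220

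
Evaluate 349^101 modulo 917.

6

349^1 ≡ 349 (mod 917)
349^2 ≡ 349^2 = 121801 ≡ 757 (mod 917)
349^4 ≡ 757^2 = 573049 ≡ 841 (mod 917)
349^8 ≡ 841^2 = 707281 ≡ 274 (mod 917)
349^16 ≡ 274^2 = 75076 ≡ 799 (mod 917)
349^32 ≡ 799^2 = 638401 ≡ 169 (mod 917)
349^64 ≡ 169^2 = 28561 ≡ 134 (mod 917)
349^101 = 349^64 * 349^32 * 349^4 * 349^1 ≡ 134 * 169 * 841 * 349 (mod 917).
Accumulate the product:
134 * 169 = 22646 ≡ 638
638 * 841 = 536558 ≡ 113
113 * 349 = 39437 ≡ 6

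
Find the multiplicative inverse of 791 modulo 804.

Apply the Euclidean algorithm and back-substitute:
804 = 1*791 + 13
791 = 60*13 + 11
13 = 1*11 + 2
11 = 5*2 + 1
2 = 2*1 + 0
gcd(791, 804) = 1, so the inverse exists.
Bézout: 1 = −365*804 + 371*791.
So 791⁻¹ ≡ 371 (mod 804).

371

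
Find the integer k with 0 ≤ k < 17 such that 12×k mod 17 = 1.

Run the extended Euclidean algorithm:
17 = 1×12 + 5
12 = 2×5 + 2
5 = 2×2 + 1
2 = 2×1 + 0
gcd(12, 17) = 1, so the inverse exists.
Back-substitute for 1:
1 = 1×5 − 2×2
  = −2×12 + 5×5
  = 5×17 − 7×12
So 12⁻¹ ≡ −7 ≡ 10 (mod 17).

10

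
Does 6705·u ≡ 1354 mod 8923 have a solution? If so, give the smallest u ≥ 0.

gcd(6705, 8923) = 1, so a unique solution mod 8923 exists.
6705⁻¹ ≡ 350 (mod 8923).
u ≡ 350·1354 ≡ 981 (mod 8923).

981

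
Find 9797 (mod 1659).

9797 = 5×1659 + 1502, so 9797 ≡ 1502 (mod 1659).

1502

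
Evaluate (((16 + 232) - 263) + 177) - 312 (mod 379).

229

16 + 232 = 248
248 - 263 = -15 ≡ 364 (mod 379)
364 + 177 = 541 ≡ 162 (mod 379)
162 - 312 = -150 ≡ 229 (mod 379)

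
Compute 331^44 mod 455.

81

By square-and-multiply:
44 in binary is 101100, i.e. 44 = 32 + 8 + 4.
331^1 ≡ 331 (mod 455)
331^2 ≡ 331^2 = 109561 ≡ 361 (mod 455)
331^4 ≡ 361^2 = 130321 ≡ 191 (mod 455)
331^8 ≡ 191^2 = 36481 ≡ 81 (mod 455)
331^16 ≡ 81^2 = 6561 ≡ 191 (mod 455)
331^32 ≡ 191^2 = 36481 ≡ 81 (mod 455)
331^44 = 331^32 × 331^8 × 331^4 ≡ 81 × 81 × 191 (mod 455).
Accumulate the product:
81 × 81 = 6561 ≡ 191
191 × 191 = 36481 ≡ 81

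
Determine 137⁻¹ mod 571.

546

Run the extended Euclidean algorithm:
571 = 4*137 + 23
137 = 5*23 + 22
23 = 1*22 + 1
22 = 22*1 + 0
gcd(137, 571) = 1, so the inverse exists.
Back-substitute for 1:
1 = 1*23 − 1*22
  = −1*137 + 6*23
  = 6*571 − 25*137
So 137⁻¹ ≡ −25 ≡ 546 (mod 571).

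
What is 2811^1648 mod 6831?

81

Compute successive squares:
1648 in binary is 11001110000, i.e. 1648 = 1024 + 512 + 64 + 32 + 16.
2811^1 ≡ 2811 (mod 6831)
2811^2 ≡ 2811^2 = 7901721 ≡ 5085 (mod 6831)
2811^4 ≡ 5085^2 = 25857225 ≡ 1890 (mod 6831)
2811^8 ≡ 1890^2 = 3572100 ≡ 6318 (mod 6831)
2811^16 ≡ 6318^2 = 39917124 ≡ 3591 (mod 6831)
2811^32 ≡ 3591^2 = 12895281 ≡ 5184 (mod 6831)
2811^64 ≡ 5184^2 = 26873856 ≡ 702 (mod 6831)
2811^128 ≡ 702^2 = 492804 ≡ 972 (mod 6831)
2811^256 ≡ 972^2 = 944784 ≡ 2106 (mod 6831)
2811^512 ≡ 2106^2 = 4435236 ≡ 1917 (mod 6831)
2811^1024 ≡ 1917^2 = 3674889 ≡ 6642 (mod 6831)
2811^1648 = 2811^1024 · 2811^512 · 2811^64 · 2811^32 · 2811^16 ≡ 6642 · 1917 · 702 · 5184 · 3591 (mod 6831).
Accumulate the product:
6642 · 1917 = 12732714 ≡ 6561
6561 · 702 = 4605822 ≡ 1728
1728 · 5184 = 8957952 ≡ 2511
2511 · 3591 = 9017001 ≡ 81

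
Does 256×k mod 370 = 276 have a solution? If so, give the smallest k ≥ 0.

gcd(256, 370) = 2, and 2 | 276, so solutions exist.
Divide through by 2: 128×k ≡ 138 mod 185.
128⁻¹ ≡ 172 (mod 185).
k ≡ 172×138 ≡ 56 (mod 185).
The smallest non-negative solution is k = 56.

56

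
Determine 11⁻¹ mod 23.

21

By the extended Euclidean algorithm:
23 = 2×11 + 1
11 = 11×1 + 0
gcd(11, 23) = 1, so the inverse exists.
Back-substitute for 1:
1 = 1×23 − 2×11
So 11⁻¹ ≡ −2 ≡ 21 (mod 23).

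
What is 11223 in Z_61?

11223 = 183·61 + 60, so 11223 ≡ 60 (mod 61).

60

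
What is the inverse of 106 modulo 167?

167 = 1·106 + 61
106 = 1·61 + 45
61 = 1·45 + 16
45 = 2·16 + 13
16 = 1·13 + 3
13 = 4·3 + 1
3 = 3·1 + 0
gcd(106, 167) = 1, so the inverse exists.
Back-substitute for 1:
1 = 1·13 − 4·3
  = −4·16 + 5·13
  = 5·45 − 14·16
  = −14·61 + 19·45
  = 19·106 − 33·61
  = −33·167 + 52·106
So 106⁻¹ ≡ 52 (mod 167).

52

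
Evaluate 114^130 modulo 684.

130 in binary is 10000010, i.e. 130 = 128 + 2.
114^1 ≡ 114 (mod 684)
114^2 ≡ 114^2 = 12996 ≡ 0 (mod 684)
114^4 ≡ 0^2 = 0 (mod 684)
114^8 ≡ 0^2 = 0 (mod 684)
114^16 ≡ 0^2 = 0 (mod 684)
114^32 ≡ 0^2 = 0 (mod 684)
114^64 ≡ 0^2 = 0 (mod 684)
114^128 ≡ 0^2 = 0 (mod 684)
114^130 = 114^128 * 114^2 ≡ 0 * 0 (mod 684).
0 * 0 = 0 ≡ 0 (mod 684).

0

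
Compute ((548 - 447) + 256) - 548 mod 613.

548 - 447 = 101
101 + 256 = 357
357 - 548 = -191 ≡ 422 (mod 613)

422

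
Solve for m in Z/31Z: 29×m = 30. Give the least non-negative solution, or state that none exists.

16

gcd(29, 31) = 1, so a unique solution mod 31 exists.
29⁻¹ ≡ 15 (mod 31).
m ≡ 15×30 ≡ 16 (mod 31).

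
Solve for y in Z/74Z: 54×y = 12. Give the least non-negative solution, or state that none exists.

gcd(54, 74) = 2, and 2 | 12, so solutions exist.
Divide through by 2: 27×y = 6 (mod 37).
27⁻¹ ≡ 11 (mod 37).
y ≡ 11×6 ≡ 29 (mod 37).
The smallest non-negative solution is y = 29.

29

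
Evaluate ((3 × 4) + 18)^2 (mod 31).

3 × 4 = 12
12 + 18 = 30
(30)^2 ≡ 1 (mod 31)

1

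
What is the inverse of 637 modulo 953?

953 = 1·637 + 316
637 = 2·316 + 5
316 = 63·5 + 1
5 = 5·1 + 0
gcd(637, 953) = 1, so the inverse exists.
Bézout: 1 = 127·953 − 190·637.
So 637⁻¹ ≡ −190 ≡ 763 (mod 953).

763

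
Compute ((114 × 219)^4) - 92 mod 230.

174

114 × 219 = 24966 ≡ 126 (mod 230)
(126)^4 ≡ 36 (mod 230)
36 - 92 = -56 ≡ 174 (mod 230)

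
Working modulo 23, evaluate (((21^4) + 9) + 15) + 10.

(21)^4 ≡ 16 (mod 23)
16 + 9 = 25 ≡ 2 (mod 23)
2 + 15 = 17
17 + 10 = 27 ≡ 4 (mod 23)

4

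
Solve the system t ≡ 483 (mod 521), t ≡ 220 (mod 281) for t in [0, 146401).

135943

521⁻¹ mod 281: 521*233 ≡ 1 (mod 281), so 521⁻¹ ≡ 233.
t = 483 + 521*((220 − 483)*233 mod 281) = 483 + 521*260 = 135943.
Check: 135943 mod 521 = 483, 135943 mod 281 = 220. ✓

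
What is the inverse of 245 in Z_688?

Run the extended Euclidean algorithm:
688 = 2×245 + 198
245 = 1×198 + 47
198 = 4×47 + 10
47 = 4×10 + 7
10 = 1×7 + 3
7 = 2×3 + 1
3 = 3×1 + 0
gcd(245, 688) = 1, so the inverse exists.
Back-substitute for 1:
1 = 1×7 − 2×3
  = −2×10 + 3×7
  = 3×47 − 14×10
  = −14×198 + 59×47
  = 59×245 − 73×198
  = −73×688 + 205×245
So 245⁻¹ ≡ 205 (mod 688).

205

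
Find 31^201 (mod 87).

61

31^1 ≡ 31 (mod 87)
31^2 ≡ 31^2 = 961 ≡ 4 (mod 87)
31^4 ≡ 4^2 = 16 (mod 87)
31^8 ≡ 16^2 = 256 ≡ 82 (mod 87)
31^16 ≡ 82^2 = 6724 ≡ 25 (mod 87)
31^32 ≡ 25^2 = 625 ≡ 16 (mod 87)
31^64 ≡ 16^2 = 256 ≡ 82 (mod 87)
31^128 ≡ 82^2 = 6724 ≡ 25 (mod 87)
31^201 = 31^128 · 31^64 · 31^8 · 31^1 ≡ 25 · 82 · 82 · 31 (mod 87).
Accumulate the product:
25 · 82 = 2050 ≡ 49
49 · 82 = 4018 ≡ 16
16 · 31 = 496 ≡ 61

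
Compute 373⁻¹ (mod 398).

Apply the Euclidean algorithm and back-substitute:
398 = 1×373 + 25
373 = 14×25 + 23
25 = 1×23 + 2
23 = 11×2 + 1
2 = 2×1 + 0
gcd(373, 398) = 1, so the inverse exists.
Back-substitute for 1:
1 = 1×23 − 11×2
  = −11×25 + 12×23
  = 12×373 − 179×25
  = −179×398 + 191×373
So 373⁻¹ ≡ 191 (mod 398).

191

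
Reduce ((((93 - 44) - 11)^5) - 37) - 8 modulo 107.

93 - 44 = 49
49 - 11 = 38
(38)^5 ≡ 63 (mod 107)
63 - 37 = 26
26 - 8 = 18

18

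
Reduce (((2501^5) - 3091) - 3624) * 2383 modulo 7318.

(2501)^5 ≡ 3959 (mod 7318)
3959 - 3091 = 868
868 - 3624 = -2756 ≡ 4562 (mod 7318)
4562 * 2383 = 10871246 ≡ 4016 (mod 7318)

4016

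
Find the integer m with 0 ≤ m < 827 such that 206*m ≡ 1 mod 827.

827 = 4×206 + 3
206 = 68×3 + 2
3 = 1×2 + 1
2 = 2×1 + 0
gcd(206, 827) = 1, so the inverse exists.
Bézout: 1 = 69×827 − 277×206.
So 206⁻¹ ≡ −277 ≡ 550 (mod 827).

550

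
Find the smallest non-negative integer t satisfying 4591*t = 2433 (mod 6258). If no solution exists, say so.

gcd(4591, 6258) = 1, so a unique solution mod 6258 exists.
4591⁻¹ ≡ 3709 (mod 6258).
t ≡ 3709*2433 ≡ 6219 (mod 6258).

6219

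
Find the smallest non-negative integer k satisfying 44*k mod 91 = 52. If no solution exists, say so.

gcd(44, 91) = 1, so a unique solution mod 91 exists.
44⁻¹ ≡ 60 (mod 91).
k ≡ 60*52 ≡ 26 (mod 91).

26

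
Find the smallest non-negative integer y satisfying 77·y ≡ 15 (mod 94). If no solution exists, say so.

71

gcd(77, 94) = 1, so a unique solution mod 94 exists.
77⁻¹ ≡ 11 (mod 94).
y ≡ 11·15 ≡ 71 (mod 94).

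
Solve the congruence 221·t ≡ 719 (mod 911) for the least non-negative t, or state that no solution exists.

737

gcd(221, 911) = 1, so a unique solution mod 911 exists.
221⁻¹ ≡ 371 (mod 911).
t ≡ 371·719 ≡ 737 (mod 911).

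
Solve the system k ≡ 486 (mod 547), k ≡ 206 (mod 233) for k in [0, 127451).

547⁻¹ mod 233: 547·210 ≡ 1 (mod 233), so 547⁻¹ ≡ 210.
k = 486 + 547·((206 − 486)·210 mod 233) = 486 + 547·149 = 81989.
Check: 81989 mod 547 = 486, 81989 mod 233 = 206. ✓

81989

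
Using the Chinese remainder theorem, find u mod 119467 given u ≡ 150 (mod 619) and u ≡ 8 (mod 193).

619⁻¹ mod 193: 619×111 ≡ 1 (mod 193), so 619⁻¹ ≡ 111.
u = 150 + 619×((8 − 150)×111 mod 193) = 150 + 619×64 = 39766.
Check: 39766 mod 619 = 150, 39766 mod 193 = 8. ✓

39766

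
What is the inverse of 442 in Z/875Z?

778

875 = 1*442 + 433
442 = 1*433 + 9
433 = 48*9 + 1
9 = 9*1 + 0
gcd(442, 875) = 1, so the inverse exists.
Back-substitute for 1:
1 = 1*433 − 48*9
  = −48*442 + 49*433
  = 49*875 − 97*442
So 442⁻¹ ≡ −97 ≡ 778 (mod 875).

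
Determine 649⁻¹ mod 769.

Apply the Euclidean algorithm and back-substitute:
769 = 1*649 + 120
649 = 5*120 + 49
120 = 2*49 + 22
49 = 2*22 + 5
22 = 4*5 + 2
5 = 2*2 + 1
2 = 2*1 + 0
gcd(649, 769) = 1, so the inverse exists.
Back-substitute for 1:
1 = 1*5 − 2*2
  = −2*22 + 9*5
  = 9*49 − 20*22
  = −20*120 + 49*49
  = 49*649 − 265*120
  = −265*769 + 314*649
So 649⁻¹ ≡ 314 (mod 769).

314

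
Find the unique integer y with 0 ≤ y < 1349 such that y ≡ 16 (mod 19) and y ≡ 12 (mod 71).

19⁻¹ mod 71: 19*15 ≡ 1 (mod 71), so 19⁻¹ ≡ 15.
y = 16 + 19*((12 − 16)*15 mod 71) = 16 + 19*11 = 225.

225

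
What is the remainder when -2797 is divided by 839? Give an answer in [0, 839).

-2797 = -4*839 + 559, so -2797 ≡ 559 (mod 839).

559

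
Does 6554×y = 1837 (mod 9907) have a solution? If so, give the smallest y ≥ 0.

4461

gcd(6554, 9907) = 1, so a unique solution mod 9907 exists.
6554⁻¹ ≡ 1108 (mod 9907).
y ≡ 1108×1837 ≡ 4461 (mod 9907).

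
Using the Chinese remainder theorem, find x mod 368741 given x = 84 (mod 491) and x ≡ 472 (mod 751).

491⁻¹ mod 751: 491·725 ≡ 1 (mod 751), so 491⁻¹ ≡ 725.
x = 84 + 491·((472 − 84)·725 mod 751) = 84 + 491·426 = 209250.
Check: 209250 mod 491 = 84, 209250 mod 751 = 472. ✓

209250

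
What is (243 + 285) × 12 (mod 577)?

566

243 + 285 = 528
528 × 12 = 6336 ≡ 566 (mod 577)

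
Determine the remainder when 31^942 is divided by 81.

19

Using repeated squaring:
942 in binary is 1110101110, i.e. 942 = 512 + 256 + 128 + 32 + 8 + 4 + 2.
31^1 ≡ 31 (mod 81)
31^2 ≡ 31^2 = 961 ≡ 70 (mod 81)
31^4 ≡ 70^2 = 4900 ≡ 40 (mod 81)
31^8 ≡ 40^2 = 1600 ≡ 61 (mod 81)
31^16 ≡ 61^2 = 3721 ≡ 76 (mod 81)
31^32 ≡ 76^2 = 5776 ≡ 25 (mod 81)
31^64 ≡ 25^2 = 625 ≡ 58 (mod 81)
31^128 ≡ 58^2 = 3364 ≡ 43 (mod 81)
31^256 ≡ 43^2 = 1849 ≡ 67 (mod 81)
31^512 ≡ 67^2 = 4489 ≡ 34 (mod 81)
31^942 = 31^512 · 31^256 · 31^128 · 31^32 · 31^8 · 31^4 · 31^2 ≡ 34 · 67 · 43 · 25 · 61 · 40 · 70 (mod 81).
Accumulate the product:
34 · 67 = 2278 ≡ 10
10 · 43 = 430 ≡ 25
25 · 25 = 625 ≡ 58
58 · 61 = 3538 ≡ 55
55 · 40 = 2200 ≡ 13
13 · 70 = 910 ≡ 19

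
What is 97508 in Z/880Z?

708

97508 = 110*880 + 708, so 97508 ≡ 708 (mod 880).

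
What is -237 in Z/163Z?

-237 = -2×163 + 89, so -237 ≡ 89 (mod 163).

89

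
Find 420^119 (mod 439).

119 in binary is 1110111, i.e. 119 = 64 + 32 + 16 + 4 + 2 + 1.
420^1 ≡ 420 (mod 439)
420^2 ≡ 420^2 = 176400 ≡ 361 (mod 439)
420^4 ≡ 361^2 = 130321 ≡ 377 (mod 439)
420^8 ≡ 377^2 = 142129 ≡ 332 (mod 439)
420^16 ≡ 332^2 = 110224 ≡ 35 (mod 439)
420^32 ≡ 35^2 = 1225 ≡ 347 (mod 439)
420^64 ≡ 347^2 = 120409 ≡ 123 (mod 439)
420^119 = 420^64 · 420^32 · 420^16 · 420^4 · 420^2 · 420^1 ≡ 123 · 347 · 35 · 377 · 361 · 420 (mod 439).
Accumulate the product:
123 · 347 = 42681 ≡ 98
98 · 35 = 3430 ≡ 357
357 · 377 = 134589 ≡ 255
255 · 361 = 92055 ≡ 304
304 · 420 = 127680 ≡ 370

370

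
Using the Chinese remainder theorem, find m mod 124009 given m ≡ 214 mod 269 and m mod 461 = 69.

269⁻¹ mod 461: 269*12 ≡ 1 (mod 461), so 269⁻¹ ≡ 12.
m = 214 + 269*((69 − 214)*12 mod 461) = 214 + 269*104 = 28190.

28190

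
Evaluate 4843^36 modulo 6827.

Using repeated squaring:
36 in binary is 100100, i.e. 36 = 32 + 4.
4843^1 ≡ 4843 (mod 6827)
4843^2 ≡ 4843^2 = 23454649 ≡ 3904 (mod 6827)
4843^4 ≡ 3904^2 = 15241216 ≡ 3352 (mod 6827)
4843^8 ≡ 3352^2 = 11235904 ≡ 5489 (mod 6827)
4843^16 ≡ 5489^2 = 30129121 ≡ 1570 (mod 6827)
4843^32 ≡ 1570^2 = 2464900 ≡ 353 (mod 6827)
4843^36 = 4843^32 · 4843^4 ≡ 353 · 3352 (mod 6827).
353 · 3352 = 1183256 ≡ 2185 (mod 6827).

2185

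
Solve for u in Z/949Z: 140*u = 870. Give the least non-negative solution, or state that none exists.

gcd(140, 949) = 1, so a unique solution mod 949 exists.
140⁻¹ ≡ 888 (mod 949).
u ≡ 888*870 ≡ 74 (mod 949).

74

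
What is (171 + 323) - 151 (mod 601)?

171 + 323 = 494
494 - 151 = 343

343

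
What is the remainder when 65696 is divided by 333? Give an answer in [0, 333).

65696 = 197*333 + 95, so 65696 ≡ 95 (mod 333).

95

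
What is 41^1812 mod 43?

21

By square-and-multiply:
1812 in binary is 11100010100, i.e. 1812 = 1024 + 512 + 256 + 16 + 4.
41^1 ≡ 41 (mod 43)
41^2 ≡ 41^2 = 1681 ≡ 4 (mod 43)
41^4 ≡ 4^2 = 16 (mod 43)
41^8 ≡ 16^2 = 256 ≡ 41 (mod 43)
41^16 ≡ 41^2 = 1681 ≡ 4 (mod 43)
41^32 ≡ 4^2 = 16 (mod 43)
41^64 ≡ 16^2 = 256 ≡ 41 (mod 43)
41^128 ≡ 41^2 = 1681 ≡ 4 (mod 43)
41^256 ≡ 4^2 = 16 (mod 43)
41^512 ≡ 16^2 = 256 ≡ 41 (mod 43)
41^1024 ≡ 41^2 = 1681 ≡ 4 (mod 43)
41^1812 = 41^1024 × 41^512 × 41^256 × 41^16 × 41^4 ≡ 4 × 41 × 16 × 4 × 16 (mod 43).
Accumulate the product:
4 × 41 = 164 ≡ 35
35 × 16 = 560 ≡ 1
1 × 4 = 4
4 × 16 = 64 ≡ 21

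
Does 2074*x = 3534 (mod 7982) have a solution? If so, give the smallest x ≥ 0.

gcd(2074, 7982) = 2, and 2 | 3534, so solutions exist.
Divide through by 2: 1037*x mod 3991 = 1767.
1037⁻¹ ≡ 966 (mod 3991).
x ≡ 966*1767 ≡ 2765 (mod 3991).
The smallest non-negative solution is x = 2765.

2765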